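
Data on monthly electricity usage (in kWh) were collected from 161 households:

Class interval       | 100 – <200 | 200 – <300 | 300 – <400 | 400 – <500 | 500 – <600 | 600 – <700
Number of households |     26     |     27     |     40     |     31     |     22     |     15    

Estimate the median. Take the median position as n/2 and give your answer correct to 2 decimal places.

Cumulative frequencies: 26, 53, 93, 124, 146, 161
n = 161; position = n/2 = 80.5.
This falls in the class 300 – <400: L = 300, F = 53, f = 40, h = 100.
Median ≈ 300 + ((80.5 − 53) / 40) × 100 = 368.7500

368.75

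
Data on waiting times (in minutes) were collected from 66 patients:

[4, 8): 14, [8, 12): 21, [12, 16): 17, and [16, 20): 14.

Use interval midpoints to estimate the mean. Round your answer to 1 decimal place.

11.9

Midpoints: 6, 10, 14, 18
Σfm = 14×6 + 21×10 + 17×14 + 14×18 = 784
n = Σf = 66
Mean = 784 / 66 = 11.8788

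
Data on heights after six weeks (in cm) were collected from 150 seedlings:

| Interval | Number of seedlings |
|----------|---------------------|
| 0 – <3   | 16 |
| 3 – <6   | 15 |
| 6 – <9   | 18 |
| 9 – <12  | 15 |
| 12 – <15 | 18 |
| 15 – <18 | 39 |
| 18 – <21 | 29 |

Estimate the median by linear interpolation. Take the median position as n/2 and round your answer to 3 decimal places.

13.833

Cumulative frequencies: 16, 31, 49, 64, 82, 121, 150
n = 150; position = n/2 = 75.
This falls in the class 12 – <15: L = 12, F = 64, f = 18, h = 3.
Median ≈ 12 + ((75 − 64) / 18) × 3 = 13.8333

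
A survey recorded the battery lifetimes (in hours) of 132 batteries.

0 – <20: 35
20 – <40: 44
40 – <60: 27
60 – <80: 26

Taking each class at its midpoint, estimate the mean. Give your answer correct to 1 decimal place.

Midpoints: 10, 30, 50, 70
Σfm = 35×10 + 44×30 + 27×50 + 26×70 = 4840
n = Σf = 132
Mean = 4840 / 132 = 36.6667

36.7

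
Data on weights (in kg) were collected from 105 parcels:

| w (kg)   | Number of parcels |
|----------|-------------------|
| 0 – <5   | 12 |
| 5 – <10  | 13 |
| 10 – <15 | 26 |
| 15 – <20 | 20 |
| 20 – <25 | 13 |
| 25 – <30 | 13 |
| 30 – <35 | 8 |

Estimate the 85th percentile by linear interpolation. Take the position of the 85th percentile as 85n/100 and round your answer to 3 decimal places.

27.019

Cumulative frequencies: 12, 25, 51, 71, 84, 97, 105
n = 105; position = 85n/100 = 89.25.
This falls in the class 25 – <30: L = 25, F = 84, f = 13, h = 5.
85th percentile ≈ 25 + ((89.25 − 84) / 13) × 5 = 27.0192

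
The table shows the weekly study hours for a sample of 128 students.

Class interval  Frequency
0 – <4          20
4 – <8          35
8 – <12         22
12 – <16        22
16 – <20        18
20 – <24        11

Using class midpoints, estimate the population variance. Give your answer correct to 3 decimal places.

38.250

Midpoints: 2, 6, 10, 14, 18, 22
n = 128, Σfm = 1344, mean = 10.5000
Σfm² = 19008
Σf(m − x̄)² = Σfm² − (Σfm)²/n = 19008 − 1344²/128 = 4896.0000
Population variance = 4896.0000 / 128 = 38.2500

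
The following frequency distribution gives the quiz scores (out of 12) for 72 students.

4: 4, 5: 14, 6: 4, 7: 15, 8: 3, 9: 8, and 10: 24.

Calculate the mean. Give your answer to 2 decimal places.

7.65

Values: 4, 5, 6, 7, 8, 9, 10
Σfx = 4×4 + 14×5 + 4×6 + 15×7 + 3×8 + 8×9 + 24×10 = 551
n = Σf = 72
Mean = 551 / 72 = 7.6528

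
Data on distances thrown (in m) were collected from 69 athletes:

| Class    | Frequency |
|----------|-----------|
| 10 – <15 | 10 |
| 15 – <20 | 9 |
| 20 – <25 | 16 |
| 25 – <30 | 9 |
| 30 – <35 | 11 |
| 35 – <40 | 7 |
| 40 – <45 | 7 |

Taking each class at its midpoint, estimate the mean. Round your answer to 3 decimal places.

Midpoints: 12.5, 17.5, 22.5, 27.5, 32.5, 37.5, 42.5
Σfm = 10×12.5 + 9×17.5 + 16×22.5 + 9×27.5 + 11×32.5 + 7×37.5 + 7×42.5 = 1807.5
n = Σf = 69
Mean = 1807.5 / 69 = 26.1957

26.196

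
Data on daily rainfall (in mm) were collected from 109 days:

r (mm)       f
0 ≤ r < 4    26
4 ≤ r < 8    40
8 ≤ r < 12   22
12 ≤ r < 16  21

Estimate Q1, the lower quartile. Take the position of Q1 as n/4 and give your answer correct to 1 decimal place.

4.1

Cumulative frequencies: 26, 66, 88, 109
n = 109; position = n/4 = 27.25.
This falls in the class 4 ≤ r < 8: L = 4, F = 26, f = 40, h = 4.
Lower quartile ≈ 4 + ((27.25 − 26) / 40) × 4 = 4.1250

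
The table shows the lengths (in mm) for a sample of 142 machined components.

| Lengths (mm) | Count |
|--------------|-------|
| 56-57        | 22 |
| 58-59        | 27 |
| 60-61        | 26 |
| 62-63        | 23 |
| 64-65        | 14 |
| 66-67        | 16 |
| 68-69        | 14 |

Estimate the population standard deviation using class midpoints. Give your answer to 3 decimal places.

3.799

Midpoints: 56.5, 58.5, 60.5, 62.5, 64.5, 66.5, 68.5
n = 142, Σfm = 8759, mean = 61.6831
Σfm² = 542331.5
Σf(m − x̄)² = Σfm² − (Σfm)²/n = 542331.5 − 8759²/142 = 2049.2394
Population variance = 2049.2394 / 142 = 14.4313
Standard deviation = √14.4313 = 3.7989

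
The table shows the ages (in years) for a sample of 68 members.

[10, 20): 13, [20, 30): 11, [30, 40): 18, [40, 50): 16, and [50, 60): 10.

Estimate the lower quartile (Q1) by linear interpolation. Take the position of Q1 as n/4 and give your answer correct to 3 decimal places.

23.636

Cumulative frequencies: 13, 24, 42, 58, 68
n = 68; position = n/4 = 17.
This falls in the class [20, 30): L = 20, F = 13, f = 11, h = 10.
Lower quartile ≈ 20 + ((17 − 13) / 11) × 10 = 23.6364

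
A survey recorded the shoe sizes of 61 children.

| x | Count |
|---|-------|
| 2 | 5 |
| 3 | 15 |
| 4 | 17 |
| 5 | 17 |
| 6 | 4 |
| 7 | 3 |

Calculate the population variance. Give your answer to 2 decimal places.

Values: 2, 3, 4, 5, 6, 7
n = 61, Σfx = 253, mean = 4.1475
Σfx² = 1143
Σf(x − x̄)² = Σfx² − (Σfx)²/n = 1143 − 253²/61 = 93.6721
Population variance = 93.6721 / 61 = 1.5356

1.54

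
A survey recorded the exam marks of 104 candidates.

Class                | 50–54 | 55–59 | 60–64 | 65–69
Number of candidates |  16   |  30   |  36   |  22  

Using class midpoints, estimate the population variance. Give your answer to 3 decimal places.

24.186

Midpoints: 52, 57, 62, 67
n = 104, Σfm = 6248, mean = 60.0769
Σfm² = 377876
Σf(m − x̄)² = Σfm² − (Σfm)²/n = 377876 − 6248²/104 = 2515.3846
Population variance = 2515.3846 / 104 = 24.1864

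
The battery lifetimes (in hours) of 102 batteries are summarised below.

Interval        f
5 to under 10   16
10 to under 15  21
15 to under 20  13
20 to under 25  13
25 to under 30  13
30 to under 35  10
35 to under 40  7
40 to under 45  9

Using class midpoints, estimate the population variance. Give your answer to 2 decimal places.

122.39

Midpoints: 7.5, 12.5, 17.5, 22.5, 27.5, 32.5, 37.5, 42.5
n = 102, Σfm = 2230, mean = 21.8627
Σfm² = 61237.5
Σf(m − x̄)² = Σfm² − (Σfm)²/n = 61237.5 − 2230²/102 = 12483.5784
Population variance = 12483.5784 / 102 = 122.3880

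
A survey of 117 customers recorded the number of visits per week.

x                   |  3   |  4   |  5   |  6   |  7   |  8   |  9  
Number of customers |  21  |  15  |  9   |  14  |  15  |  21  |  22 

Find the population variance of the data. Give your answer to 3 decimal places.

4.711

Values: 3, 4, 5, 6, 7, 8, 9
n = 117, Σfx = 723, mean = 6.1795
Σfx² = 5019
Σf(x − x̄)² = Σfx² − (Σfx)²/n = 5019 − 723²/117 = 551.2308
Population variance = 551.2308 / 117 = 4.7114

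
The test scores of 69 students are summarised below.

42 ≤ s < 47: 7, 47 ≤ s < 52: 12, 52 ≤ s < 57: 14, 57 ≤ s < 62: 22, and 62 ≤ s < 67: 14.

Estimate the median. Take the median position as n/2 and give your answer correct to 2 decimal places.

Cumulative frequencies: 7, 19, 33, 55, 69
n = 69; position = n/2 = 34.5.
This falls in the class 57 ≤ s < 62: L = 57, F = 33, f = 22, h = 5.
Median ≈ 57 + ((34.5 − 33) / 22) × 5 = 57.3409

57.34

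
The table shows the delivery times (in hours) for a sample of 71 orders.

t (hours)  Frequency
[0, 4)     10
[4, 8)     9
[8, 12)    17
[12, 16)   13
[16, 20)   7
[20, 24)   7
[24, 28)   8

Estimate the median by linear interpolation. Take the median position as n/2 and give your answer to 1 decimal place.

Cumulative frequencies: 10, 19, 36, 49, 56, 63, 71
n = 71; position = n/2 = 35.5.
This falls in the class [8, 12): L = 8, F = 19, f = 17, h = 4.
Median ≈ 8 + ((35.5 − 19) / 17) × 4 = 11.8824

11.9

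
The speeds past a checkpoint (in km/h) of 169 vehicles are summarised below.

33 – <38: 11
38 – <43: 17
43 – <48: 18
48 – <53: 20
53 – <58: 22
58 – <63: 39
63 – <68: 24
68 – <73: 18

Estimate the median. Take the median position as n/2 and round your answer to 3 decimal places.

Cumulative frequencies: 11, 28, 46, 66, 88, 127, 151, 169
n = 169; position = n/2 = 84.5.
This falls in the class 53 – <58: L = 53, F = 66, f = 22, h = 5.
Median ≈ 53 + ((84.5 − 66) / 22) × 5 = 57.2045

57.205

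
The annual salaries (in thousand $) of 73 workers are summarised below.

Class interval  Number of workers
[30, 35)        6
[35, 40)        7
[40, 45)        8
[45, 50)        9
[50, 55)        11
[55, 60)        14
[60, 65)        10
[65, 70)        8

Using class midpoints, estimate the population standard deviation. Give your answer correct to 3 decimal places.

10.534

Midpoints: 32.5, 37.5, 42.5, 47.5, 52.5, 57.5, 62.5, 67.5
n = 73, Σfm = 3772.5, mean = 51.6781
Σfm² = 203056.25
Σf(m − x̄)² = Σfm² − (Σfm)²/n = 203056.25 − 3772.5²/73 = 8100.6849
Population variance = 8100.6849 / 73 = 110.9683
Standard deviation = √110.9683 = 10.5341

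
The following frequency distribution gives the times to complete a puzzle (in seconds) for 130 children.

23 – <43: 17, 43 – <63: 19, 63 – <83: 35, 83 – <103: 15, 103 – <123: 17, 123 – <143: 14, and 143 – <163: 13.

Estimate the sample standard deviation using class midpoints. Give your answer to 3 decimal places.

37.008

Midpoints: 33, 53, 73, 93, 113, 133, 153
n = 130, Σfm = 11290, mean = 86.8462
Σfm² = 1157170
Σf(m − x̄)² = Σfm² − (Σfm)²/n = 1157170 − 11290²/130 = 176676.9231
Sample variance = 176676.9231 / 129 = 1369.5886
Standard deviation = √1369.5886 = 37.0080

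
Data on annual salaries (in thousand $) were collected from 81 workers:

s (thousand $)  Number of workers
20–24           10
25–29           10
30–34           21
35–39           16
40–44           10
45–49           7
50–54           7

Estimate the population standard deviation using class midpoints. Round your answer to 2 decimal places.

8.67

Midpoints: 22, 27, 32, 37, 42, 47, 52
n = 81, Σfm = 2867, mean = 35.3951
Σfm² = 107569
Σf(m − x̄)² = Σfm² − (Σfm)²/n = 107569 − 2867²/81 = 6091.3580
Population variance = 6091.3580 / 81 = 75.2020
Standard deviation = √75.2020 = 8.6719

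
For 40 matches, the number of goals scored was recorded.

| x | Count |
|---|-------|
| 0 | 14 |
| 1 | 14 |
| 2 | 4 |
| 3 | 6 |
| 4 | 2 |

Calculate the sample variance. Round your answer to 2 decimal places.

Values: 0, 1, 2, 3, 4
n = 40, Σfx = 48, mean = 1.2000
Σfx² = 116
Σf(x − x̄)² = Σfx² − (Σfx)²/n = 116 − 48²/40 = 58.4000
Sample variance = 58.4000 / 39 = 1.4974

1.50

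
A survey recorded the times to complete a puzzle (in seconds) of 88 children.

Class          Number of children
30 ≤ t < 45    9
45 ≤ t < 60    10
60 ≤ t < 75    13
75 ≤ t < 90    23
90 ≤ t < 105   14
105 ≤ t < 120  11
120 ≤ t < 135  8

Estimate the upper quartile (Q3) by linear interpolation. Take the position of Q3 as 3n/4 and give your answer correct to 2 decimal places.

101.79

Cumulative frequencies: 9, 19, 32, 55, 69, 80, 88
n = 88; position = 3n/4 = 66.
This falls in the class 90 ≤ t < 105: L = 90, F = 55, f = 14, h = 15.
Upper quartile ≈ 90 + ((66 − 55) / 14) × 15 = 101.7857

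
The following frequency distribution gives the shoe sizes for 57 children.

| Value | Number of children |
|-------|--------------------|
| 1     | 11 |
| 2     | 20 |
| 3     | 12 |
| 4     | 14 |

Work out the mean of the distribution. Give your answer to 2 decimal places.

Values: 1, 2, 3, 4
Σfx = 11×1 + 20×2 + 12×3 + 14×4 = 143
n = Σf = 57
Mean = 143 / 57 = 2.5088

2.51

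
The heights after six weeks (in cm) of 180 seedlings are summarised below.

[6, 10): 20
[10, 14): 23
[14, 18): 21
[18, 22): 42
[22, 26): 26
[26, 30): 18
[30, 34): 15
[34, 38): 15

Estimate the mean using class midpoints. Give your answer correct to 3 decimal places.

Midpoints: 8, 12, 16, 20, 24, 28, 32, 36
Σfm = 20×8 + 23×12 + 21×16 + 42×20 + 26×24 + 18×28 + 15×32 + 15×36 = 3760
n = Σf = 180
Mean = 3760 / 180 = 20.8889

20.889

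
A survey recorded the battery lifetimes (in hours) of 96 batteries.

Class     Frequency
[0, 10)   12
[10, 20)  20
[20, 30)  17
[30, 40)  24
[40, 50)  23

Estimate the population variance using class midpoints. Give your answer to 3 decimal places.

Midpoints: 5, 15, 25, 35, 45
n = 96, Σfm = 2660, mean = 27.7083
Σfm² = 91400
Σf(m − x̄)² = Σfm² − (Σfm)²/n = 91400 − 2660²/96 = 17695.8333
Population variance = 17695.8333 / 96 = 184.3316

184.332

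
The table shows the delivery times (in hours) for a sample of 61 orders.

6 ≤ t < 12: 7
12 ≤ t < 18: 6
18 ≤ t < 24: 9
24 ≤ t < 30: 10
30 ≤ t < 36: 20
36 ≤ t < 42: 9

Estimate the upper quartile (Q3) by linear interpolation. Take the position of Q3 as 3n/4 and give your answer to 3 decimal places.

Cumulative frequencies: 7, 13, 22, 32, 52, 61
n = 61; position = 3n/4 = 45.75.
This falls in the class 30 ≤ t < 36: L = 30, F = 32, f = 20, h = 6.
Upper quartile ≈ 30 + ((45.75 − 32) / 20) × 6 = 34.1250

34.125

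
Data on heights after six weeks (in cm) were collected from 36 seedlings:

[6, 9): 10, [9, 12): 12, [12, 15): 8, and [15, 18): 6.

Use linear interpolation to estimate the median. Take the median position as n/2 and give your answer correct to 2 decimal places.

11.00

Cumulative frequencies: 10, 22, 30, 36
n = 36; position = n/2 = 18.
This falls in the class [9, 12): L = 9, F = 10, f = 12, h = 3.
Median ≈ 9 + ((18 − 10) / 12) × 3 = 11.0000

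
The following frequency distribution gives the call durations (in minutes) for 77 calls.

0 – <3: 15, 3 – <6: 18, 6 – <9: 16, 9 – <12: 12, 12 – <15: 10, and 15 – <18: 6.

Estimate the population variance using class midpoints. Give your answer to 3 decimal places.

Midpoints: 1.5, 4.5, 7.5, 10.5, 13.5, 16.5
n = 77, Σfm = 583.5, mean = 7.5779
Σfm² = 6077.25
Σf(m − x̄)² = Σfm² − (Σfm)²/n = 6077.25 − 583.5²/77 = 1655.5325
Population variance = 1655.5325 / 77 = 21.5004

21.500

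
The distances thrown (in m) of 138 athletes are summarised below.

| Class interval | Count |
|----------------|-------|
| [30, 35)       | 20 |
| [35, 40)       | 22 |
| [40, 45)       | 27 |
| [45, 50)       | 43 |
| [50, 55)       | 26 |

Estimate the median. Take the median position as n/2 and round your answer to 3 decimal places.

Cumulative frequencies: 20, 42, 69, 112, 138
n = 138; position = n/2 = 69.
This falls in the class [40, 45): L = 40, F = 42, f = 27, h = 5.
Median ≈ 40 + ((69 − 42) / 27) × 5 = 45.0000

45.000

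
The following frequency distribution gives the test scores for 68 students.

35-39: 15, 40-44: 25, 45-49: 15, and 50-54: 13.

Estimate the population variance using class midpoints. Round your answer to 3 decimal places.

26.492

Midpoints: 37, 42, 47, 52
n = 68, Σfm = 2986, mean = 43.9118
Σfm² = 132922
Σf(m − x̄)² = Σfm² − (Σfm)²/n = 132922 − 2986²/68 = 1801.4706
Population variance = 1801.4706 / 68 = 26.4922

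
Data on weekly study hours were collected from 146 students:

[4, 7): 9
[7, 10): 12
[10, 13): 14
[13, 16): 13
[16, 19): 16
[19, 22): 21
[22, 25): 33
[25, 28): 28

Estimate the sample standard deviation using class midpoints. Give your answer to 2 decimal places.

Midpoints: 5.5, 8.5, 11.5, 14.5, 17.5, 20.5, 23.5, 26.5
n = 146, Σfm = 2729, mean = 18.6918
Σfm² = 57336.5
Σf(m − x̄)² = Σfm² − (Σfm)²/n = 57336.5 − 2729²/146 = 6326.6301
Sample variance = 6326.6301 / 145 = 43.6319
Standard deviation = √43.6319 = 6.6054

6.61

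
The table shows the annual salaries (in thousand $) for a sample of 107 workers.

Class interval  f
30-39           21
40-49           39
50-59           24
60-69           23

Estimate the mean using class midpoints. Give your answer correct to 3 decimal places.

Midpoints: 34.5, 44.5, 54.5, 64.5
Σfm = 21×34.5 + 39×44.5 + 24×54.5 + 23×64.5 = 5251.5
n = Σf = 107
Mean = 5251.5 / 107 = 49.0794

49.079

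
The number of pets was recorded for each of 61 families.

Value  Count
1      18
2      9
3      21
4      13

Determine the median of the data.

Cumulative frequencies: 18, 27, 48, 61
n = 61, so the median is the value in position (n+1)/2 = 31.
Position 31 falls at value 3.

3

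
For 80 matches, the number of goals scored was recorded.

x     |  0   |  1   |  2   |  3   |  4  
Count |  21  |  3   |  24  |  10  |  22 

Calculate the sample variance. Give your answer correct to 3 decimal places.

2.329

Values: 0, 1, 2, 3, 4
n = 80, Σfx = 169, mean = 2.1125
Σfx² = 541
Σf(x − x̄)² = Σfx² − (Σfx)²/n = 541 − 169²/80 = 183.9875
Sample variance = 183.9875 / 79 = 2.3290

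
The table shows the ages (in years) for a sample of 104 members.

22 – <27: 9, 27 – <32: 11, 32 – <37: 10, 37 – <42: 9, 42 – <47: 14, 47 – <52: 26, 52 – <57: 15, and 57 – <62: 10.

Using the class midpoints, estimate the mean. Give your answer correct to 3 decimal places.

Midpoints: 24.5, 29.5, 34.5, 39.5, 44.5, 49.5, 54.5, 59.5
Σfm = 9×24.5 + 11×29.5 + 10×34.5 + 9×39.5 + 14×44.5 + 26×49.5 + 15×54.5 + 10×59.5 = 4568
n = Σf = 104
Mean = 4568 / 104 = 43.9231

43.923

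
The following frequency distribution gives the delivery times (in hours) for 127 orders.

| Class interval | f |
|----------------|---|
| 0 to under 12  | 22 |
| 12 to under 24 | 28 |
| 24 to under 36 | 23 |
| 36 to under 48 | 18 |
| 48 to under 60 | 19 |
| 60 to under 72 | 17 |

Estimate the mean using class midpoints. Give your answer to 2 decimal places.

33.31

Midpoints: 6, 18, 30, 42, 54, 66
Σfm = 22×6 + 28×18 + 23×30 + 18×42 + 19×54 + 17×66 = 4230
n = Σf = 127
Mean = 4230 / 127 = 33.3071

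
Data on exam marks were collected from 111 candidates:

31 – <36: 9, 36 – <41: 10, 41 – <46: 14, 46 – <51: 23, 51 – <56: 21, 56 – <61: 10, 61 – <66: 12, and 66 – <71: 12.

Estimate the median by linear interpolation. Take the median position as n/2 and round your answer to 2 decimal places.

50.89

Cumulative frequencies: 9, 19, 33, 56, 77, 87, 99, 111
n = 111; position = n/2 = 55.5.
This falls in the class 46 – <51: L = 46, F = 33, f = 23, h = 5.
Median ≈ 46 + ((55.5 − 33) / 23) × 5 = 50.8913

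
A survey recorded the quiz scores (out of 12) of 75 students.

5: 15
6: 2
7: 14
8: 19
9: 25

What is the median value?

Cumulative frequencies: 15, 17, 31, 50, 75
n = 75, so the median is the value in position (n+1)/2 = 38.
Position 38 falls at value 8.

8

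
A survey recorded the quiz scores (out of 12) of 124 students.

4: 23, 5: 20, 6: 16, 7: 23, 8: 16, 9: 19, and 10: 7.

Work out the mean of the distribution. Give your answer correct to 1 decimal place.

Values: 4, 5, 6, 7, 8, 9, 10
Σfx = 23×4 + 20×5 + 16×6 + 23×7 + 16×8 + 19×9 + 7×10 = 818
n = Σf = 124
Mean = 818 / 124 = 6.5968

6.6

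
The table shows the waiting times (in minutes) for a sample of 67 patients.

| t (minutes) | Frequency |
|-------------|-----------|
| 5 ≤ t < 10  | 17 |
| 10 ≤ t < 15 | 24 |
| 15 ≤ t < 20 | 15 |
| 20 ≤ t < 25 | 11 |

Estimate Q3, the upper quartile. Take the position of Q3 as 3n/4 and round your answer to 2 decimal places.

Cumulative frequencies: 17, 41, 56, 67
n = 67; position = 3n/4 = 50.25.
This falls in the class 15 ≤ t < 20: L = 15, F = 41, f = 15, h = 5.
Upper quartile ≈ 15 + ((50.25 − 41) / 15) × 5 = 18.0833

18.08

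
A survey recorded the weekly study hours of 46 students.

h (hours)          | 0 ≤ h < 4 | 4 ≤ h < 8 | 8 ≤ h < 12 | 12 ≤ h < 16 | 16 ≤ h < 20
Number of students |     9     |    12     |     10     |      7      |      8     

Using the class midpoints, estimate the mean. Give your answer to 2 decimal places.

Midpoints: 2, 6, 10, 14, 18
Σfm = 9×2 + 12×6 + 10×10 + 7×14 + 8×18 = 432
n = Σf = 46
Mean = 432 / 46 = 9.3913

9.39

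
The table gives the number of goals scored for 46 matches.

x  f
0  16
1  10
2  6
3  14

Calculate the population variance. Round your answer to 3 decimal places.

1.543

Values: 0, 1, 2, 3
n = 46, Σfx = 64, mean = 1.3913
Σfx² = 160
Σf(x − x̄)² = Σfx² − (Σfx)²/n = 160 − 64²/46 = 70.9565
Population variance = 70.9565 / 46 = 1.5425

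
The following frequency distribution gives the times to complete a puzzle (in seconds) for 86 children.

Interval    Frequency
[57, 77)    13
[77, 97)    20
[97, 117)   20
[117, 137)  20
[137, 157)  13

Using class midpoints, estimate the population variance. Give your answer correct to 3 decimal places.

669.767

Midpoints: 67, 87, 107, 127, 147
n = 86, Σfm = 9202, mean = 107.0000
Σfm² = 1042214
Σf(m − x̄)² = Σfm² − (Σfm)²/n = 1042214 − 9202²/86 = 57600.0000
Population variance = 57600.0000 / 86 = 669.7674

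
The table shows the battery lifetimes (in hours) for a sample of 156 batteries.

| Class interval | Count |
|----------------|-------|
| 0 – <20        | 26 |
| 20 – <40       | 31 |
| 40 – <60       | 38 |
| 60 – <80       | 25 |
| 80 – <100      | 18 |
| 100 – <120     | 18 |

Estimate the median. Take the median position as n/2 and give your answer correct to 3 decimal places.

Cumulative frequencies: 26, 57, 95, 120, 138, 156
n = 156; position = n/2 = 78.
This falls in the class 40 – <60: L = 40, F = 57, f = 38, h = 20.
Median ≈ 40 + ((78 − 57) / 38) × 20 = 51.0526

51.053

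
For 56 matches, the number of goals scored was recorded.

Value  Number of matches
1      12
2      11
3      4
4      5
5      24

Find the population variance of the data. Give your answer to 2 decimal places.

Values: 1, 2, 3, 4, 5
n = 56, Σfx = 186, mean = 3.3214
Σfx² = 772
Σf(x − x̄)² = Σfx² − (Σfx)²/n = 772 − 186²/56 = 154.2143
Population variance = 154.2143 / 56 = 2.7538

2.75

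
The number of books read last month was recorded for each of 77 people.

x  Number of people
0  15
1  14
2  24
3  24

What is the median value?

Cumulative frequencies: 15, 29, 53, 77
n = 77, so the median is the value in position (n+1)/2 = 39.
Position 39 falls at value 2.

2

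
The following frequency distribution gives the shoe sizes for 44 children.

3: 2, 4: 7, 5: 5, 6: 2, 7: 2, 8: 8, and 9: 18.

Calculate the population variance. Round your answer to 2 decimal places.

Values: 3, 4, 5, 6, 7, 8, 9
n = 44, Σfx = 311, mean = 7.0682
Σfx² = 2395
Σf(x − x̄)² = Σfx² − (Σfx)²/n = 2395 − 311²/44 = 196.7955
Population variance = 196.7955 / 44 = 4.4726

4.47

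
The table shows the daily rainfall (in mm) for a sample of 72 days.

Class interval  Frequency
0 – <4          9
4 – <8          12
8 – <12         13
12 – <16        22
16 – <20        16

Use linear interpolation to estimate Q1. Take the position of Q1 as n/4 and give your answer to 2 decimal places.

7.00

Cumulative frequencies: 9, 21, 34, 56, 72
n = 72; position = n/4 = 18.
This falls in the class 4 – <8: L = 4, F = 9, f = 12, h = 4.
Lower quartile ≈ 4 + ((18 − 9) / 12) × 4 = 7.0000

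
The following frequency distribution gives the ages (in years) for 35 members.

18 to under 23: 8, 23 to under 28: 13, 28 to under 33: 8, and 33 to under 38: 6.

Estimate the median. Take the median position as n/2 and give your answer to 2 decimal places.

Cumulative frequencies: 8, 21, 29, 35
n = 35; position = n/2 = 17.5.
This falls in the class 23 to under 28: L = 23, F = 8, f = 13, h = 5.
Median ≈ 23 + ((17.5 − 8) / 13) × 5 = 26.6538

26.65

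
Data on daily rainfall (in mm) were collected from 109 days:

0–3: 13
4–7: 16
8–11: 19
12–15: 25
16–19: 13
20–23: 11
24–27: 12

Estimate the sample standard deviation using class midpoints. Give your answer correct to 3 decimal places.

Midpoints: 1.5, 5.5, 9.5, 13.5, 17.5, 21.5, 25.5
n = 109, Σfm = 1395.5, mean = 12.8028
Σfm² = 23653.25
Σf(m − x̄)² = Σfm² − (Σfm)²/n = 23653.25 − 1395.5²/109 = 5787.0092
Sample variance = 5787.0092 / 108 = 53.5834
Standard deviation = √53.5834 = 7.3201

7.320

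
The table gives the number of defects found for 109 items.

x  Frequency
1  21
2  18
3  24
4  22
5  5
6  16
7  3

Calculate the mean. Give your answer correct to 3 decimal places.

Values: 1, 2, 3, 4, 5, 6, 7
Σfx = 21×1 + 18×2 + 24×3 + 22×4 + 5×5 + 16×6 + 3×7 = 359
n = Σf = 109
Mean = 359 / 109 = 3.2936

3.294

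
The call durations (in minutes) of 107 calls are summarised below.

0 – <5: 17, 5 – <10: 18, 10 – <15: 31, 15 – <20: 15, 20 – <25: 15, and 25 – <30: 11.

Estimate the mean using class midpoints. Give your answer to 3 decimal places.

Midpoints: 2.5, 7.5, 12.5, 17.5, 22.5, 27.5
Σfm = 17×2.5 + 18×7.5 + 31×12.5 + 15×17.5 + 15×22.5 + 11×27.5 = 1467.5
n = Σf = 107
Mean = 1467.5 / 107 = 13.7150

13.715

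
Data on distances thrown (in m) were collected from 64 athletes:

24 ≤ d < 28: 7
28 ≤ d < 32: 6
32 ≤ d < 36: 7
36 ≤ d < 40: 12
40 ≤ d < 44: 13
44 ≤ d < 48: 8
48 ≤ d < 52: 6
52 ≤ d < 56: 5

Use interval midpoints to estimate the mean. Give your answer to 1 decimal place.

39.7

Midpoints: 26, 30, 34, 38, 42, 46, 50, 54
Σfm = 7×26 + 6×30 + 7×34 + 12×38 + 13×42 + 8×46 + 6×50 + 5×54 = 2540
n = Σf = 64
Mean = 2540 / 64 = 39.6875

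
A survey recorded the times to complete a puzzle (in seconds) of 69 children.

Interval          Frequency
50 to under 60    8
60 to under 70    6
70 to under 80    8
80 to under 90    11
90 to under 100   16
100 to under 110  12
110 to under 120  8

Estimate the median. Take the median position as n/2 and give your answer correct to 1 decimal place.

90.9

Cumulative frequencies: 8, 14, 22, 33, 49, 61, 69
n = 69; position = n/2 = 34.5.
This falls in the class 90 to under 100: L = 90, F = 33, f = 16, h = 10.
Median ≈ 90 + ((34.5 − 33) / 16) × 10 = 90.9375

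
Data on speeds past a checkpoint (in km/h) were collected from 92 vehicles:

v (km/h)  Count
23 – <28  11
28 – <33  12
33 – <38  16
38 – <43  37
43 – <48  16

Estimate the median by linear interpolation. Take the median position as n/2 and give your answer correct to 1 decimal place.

38.9

Cumulative frequencies: 11, 23, 39, 76, 92
n = 92; position = n/2 = 46.
This falls in the class 38 – <43: L = 38, F = 39, f = 37, h = 5.
Median ≈ 38 + ((46 − 39) / 37) × 5 = 38.9459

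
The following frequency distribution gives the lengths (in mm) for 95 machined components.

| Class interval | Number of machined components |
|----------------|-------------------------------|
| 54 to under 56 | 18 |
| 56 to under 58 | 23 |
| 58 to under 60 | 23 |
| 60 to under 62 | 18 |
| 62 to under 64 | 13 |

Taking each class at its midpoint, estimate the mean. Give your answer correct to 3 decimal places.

58.684

Midpoints: 55, 57, 59, 61, 63
Σfm = 18×55 + 23×57 + 23×59 + 18×61 + 13×63 = 5575
n = Σf = 95
Mean = 5575 / 95 = 58.6842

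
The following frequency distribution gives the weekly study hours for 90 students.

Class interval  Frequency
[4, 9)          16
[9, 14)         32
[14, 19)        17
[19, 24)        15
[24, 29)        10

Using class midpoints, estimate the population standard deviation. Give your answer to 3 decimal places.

6.273

Midpoints: 6.5, 11.5, 16.5, 21.5, 26.5
n = 90, Σfm = 1340, mean = 14.8889
Σfm² = 23492.5
Σf(m − x̄)² = Σfm² − (Σfm)²/n = 23492.5 − 1340²/90 = 3541.3889
Population variance = 3541.3889 / 90 = 39.3488
Standard deviation = √39.3488 = 6.2729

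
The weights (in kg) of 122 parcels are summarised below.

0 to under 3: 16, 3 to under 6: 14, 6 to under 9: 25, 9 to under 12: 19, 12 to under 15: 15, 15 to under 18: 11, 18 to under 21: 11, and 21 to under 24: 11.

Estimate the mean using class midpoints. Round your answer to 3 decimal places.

10.820

Midpoints: 1.5, 4.5, 7.5, 10.5, 13.5, 16.5, 19.5, 22.5
Σfm = 16×1.5 + 14×4.5 + 25×7.5 + 19×10.5 + 15×13.5 + 11×16.5 + 11×19.5 + 11×22.5 = 1320
n = Σf = 122
Mean = 1320 / 122 = 10.8197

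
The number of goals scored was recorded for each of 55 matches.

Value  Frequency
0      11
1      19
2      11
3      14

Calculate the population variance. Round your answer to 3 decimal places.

Values: 0, 1, 2, 3
n = 55, Σfx = 83, mean = 1.5091
Σfx² = 189
Σf(x − x̄)² = Σfx² − (Σfx)²/n = 189 − 83²/55 = 63.7455
Population variance = 63.7455 / 55 = 1.1590

1.159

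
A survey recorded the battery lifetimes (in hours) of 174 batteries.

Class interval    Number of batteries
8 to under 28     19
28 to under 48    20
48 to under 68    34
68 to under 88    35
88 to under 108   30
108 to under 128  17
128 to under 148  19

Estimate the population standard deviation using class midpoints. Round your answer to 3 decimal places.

35.669

Midpoints: 18, 38, 58, 78, 98, 118, 138
n = 174, Σfm = 13372, mean = 76.8506
Σfm² = 1249016
Σf(m − x̄)² = Σfm² − (Σfm)²/n = 1249016 − 13372²/174 = 221370.1149
Population variance = 221370.1149 / 174 = 1272.2420
Standard deviation = √1272.2420 = 35.6685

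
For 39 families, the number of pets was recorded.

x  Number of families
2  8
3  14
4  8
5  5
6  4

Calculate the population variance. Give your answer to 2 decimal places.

Values: 2, 3, 4, 5, 6
n = 39, Σfx = 139, mean = 3.5641
Σfx² = 555
Σf(x − x̄)² = Σfx² − (Σfx)²/n = 555 − 139²/39 = 59.5897
Population variance = 59.5897 / 39 = 1.5279

1.53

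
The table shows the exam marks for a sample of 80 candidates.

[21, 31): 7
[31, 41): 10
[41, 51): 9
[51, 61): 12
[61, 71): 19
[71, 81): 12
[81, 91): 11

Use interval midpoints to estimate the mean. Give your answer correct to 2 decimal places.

59.25

Midpoints: 26, 36, 46, 56, 66, 76, 86
Σfm = 7×26 + 10×36 + 9×46 + 12×56 + 19×66 + 12×76 + 11×86 = 4740
n = Σf = 80
Mean = 4740 / 80 = 59.2500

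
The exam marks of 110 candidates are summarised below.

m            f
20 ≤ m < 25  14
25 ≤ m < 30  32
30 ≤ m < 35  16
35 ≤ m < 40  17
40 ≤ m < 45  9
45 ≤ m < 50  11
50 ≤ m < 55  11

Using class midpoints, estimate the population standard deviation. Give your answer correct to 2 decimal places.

Midpoints: 22.5, 27.5, 32.5, 37.5, 42.5, 47.5, 52.5
n = 110, Σfm = 3835, mean = 34.8636
Σfm² = 143487.5
Σf(m − x̄)² = Σfm² − (Σfm)²/n = 143487.5 − 3835²/110 = 9785.4545
Population variance = 9785.4545 / 110 = 88.9587
Standard deviation = √88.9587 = 9.4318

9.43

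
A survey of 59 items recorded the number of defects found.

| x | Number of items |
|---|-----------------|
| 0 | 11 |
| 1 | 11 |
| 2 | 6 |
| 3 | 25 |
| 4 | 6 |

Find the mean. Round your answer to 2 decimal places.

Values: 0, 1, 2, 3, 4
Σfx = 11×0 + 11×1 + 6×2 + 25×3 + 6×4 = 122
n = Σf = 59
Mean = 122 / 59 = 2.0678

2.07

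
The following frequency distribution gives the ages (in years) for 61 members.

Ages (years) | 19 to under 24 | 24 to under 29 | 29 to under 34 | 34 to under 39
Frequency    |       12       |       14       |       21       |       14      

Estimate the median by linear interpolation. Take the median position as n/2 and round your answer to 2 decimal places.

30.07

Cumulative frequencies: 12, 26, 47, 61
n = 61; position = n/2 = 30.5.
This falls in the class 29 to under 34: L = 29, F = 26, f = 21, h = 5.
Median ≈ 29 + ((30.5 − 26) / 21) × 5 = 30.0714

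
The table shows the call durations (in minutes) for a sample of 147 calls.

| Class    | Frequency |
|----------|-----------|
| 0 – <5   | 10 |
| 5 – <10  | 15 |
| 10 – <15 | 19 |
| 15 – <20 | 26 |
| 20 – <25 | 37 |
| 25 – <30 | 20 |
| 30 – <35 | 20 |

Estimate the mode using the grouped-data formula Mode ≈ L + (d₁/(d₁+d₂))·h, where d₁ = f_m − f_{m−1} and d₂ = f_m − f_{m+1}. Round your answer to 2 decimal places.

21.96

Modal class: 20 – <25 (highest frequency 37).
d₁ = 37 − 26 = 11, d₂ = 37 − 20 = 17
Mode ≈ 20 + (11/(11+17)) × 5 = 20 + 1.9643 = 21.9643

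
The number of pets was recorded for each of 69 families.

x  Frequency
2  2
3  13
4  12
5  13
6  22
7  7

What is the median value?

5

Cumulative frequencies: 2, 15, 27, 40, 62, 69
n = 69, so the median is the value in position (n+1)/2 = 35.
Position 35 falls at value 5.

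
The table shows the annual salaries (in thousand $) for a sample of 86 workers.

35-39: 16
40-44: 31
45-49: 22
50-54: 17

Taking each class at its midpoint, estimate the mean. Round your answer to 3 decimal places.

Midpoints: 37, 42, 47, 52
Σfm = 16×37 + 31×42 + 22×47 + 17×52 = 3812
n = Σf = 86
Mean = 3812 / 86 = 44.3256

44.326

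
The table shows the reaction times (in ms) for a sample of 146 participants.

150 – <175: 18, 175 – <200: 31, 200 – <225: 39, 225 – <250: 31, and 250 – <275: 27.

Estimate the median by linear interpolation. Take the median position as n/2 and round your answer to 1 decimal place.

215.4

Cumulative frequencies: 18, 49, 88, 119, 146
n = 146; position = n/2 = 73.
This falls in the class 200 – <225: L = 200, F = 49, f = 39, h = 25.
Median ≈ 200 + ((73 − 49) / 39) × 25 = 215.3846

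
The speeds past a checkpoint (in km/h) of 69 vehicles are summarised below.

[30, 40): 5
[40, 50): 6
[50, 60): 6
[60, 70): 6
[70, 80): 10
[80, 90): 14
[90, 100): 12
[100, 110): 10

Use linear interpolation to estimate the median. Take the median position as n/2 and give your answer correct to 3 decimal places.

Cumulative frequencies: 5, 11, 17, 23, 33, 47, 59, 69
n = 69; position = n/2 = 34.5.
This falls in the class [80, 90): L = 80, F = 33, f = 14, h = 10.
Median ≈ 80 + ((34.5 − 33) / 14) × 10 = 81.0714

81.071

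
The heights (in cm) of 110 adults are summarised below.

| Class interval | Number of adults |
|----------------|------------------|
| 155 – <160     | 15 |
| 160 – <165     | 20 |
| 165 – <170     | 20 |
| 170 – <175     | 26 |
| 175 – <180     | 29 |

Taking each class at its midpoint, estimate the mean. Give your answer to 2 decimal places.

Midpoints: 157.5, 162.5, 167.5, 172.5, 177.5
Σfm = 15×157.5 + 20×162.5 + 20×167.5 + 26×172.5 + 29×177.5 = 18595
n = Σf = 110
Mean = 18595 / 110 = 169.0455

169.05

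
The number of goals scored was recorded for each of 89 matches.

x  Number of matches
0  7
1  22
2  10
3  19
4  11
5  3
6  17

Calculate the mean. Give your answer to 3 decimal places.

2.921

Values: 0, 1, 2, 3, 4, 5, 6
Σfx = 7×0 + 22×1 + 10×2 + 19×3 + 11×4 + 3×5 + 17×6 = 260
n = Σf = 89
Mean = 260 / 89 = 2.9213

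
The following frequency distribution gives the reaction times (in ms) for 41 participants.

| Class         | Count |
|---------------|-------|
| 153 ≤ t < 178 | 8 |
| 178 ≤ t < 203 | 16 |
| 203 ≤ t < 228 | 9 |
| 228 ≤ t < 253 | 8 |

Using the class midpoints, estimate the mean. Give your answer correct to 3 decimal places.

Midpoints: 165.5, 190.5, 215.5, 240.5
Σfm = 8×165.5 + 16×190.5 + 9×215.5 + 8×240.5 = 8235.5
n = Σf = 41
Mean = 8235.5 / 41 = 200.8659

200.866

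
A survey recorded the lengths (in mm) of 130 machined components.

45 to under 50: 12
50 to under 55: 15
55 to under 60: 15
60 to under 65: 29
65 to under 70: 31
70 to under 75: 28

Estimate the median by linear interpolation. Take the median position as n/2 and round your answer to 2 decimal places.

Cumulative frequencies: 12, 27, 42, 71, 102, 130
n = 130; position = n/2 = 65.
This falls in the class 60 to under 65: L = 60, F = 42, f = 29, h = 5.
Median ≈ 60 + ((65 − 42) / 29) × 5 = 63.9655

63.97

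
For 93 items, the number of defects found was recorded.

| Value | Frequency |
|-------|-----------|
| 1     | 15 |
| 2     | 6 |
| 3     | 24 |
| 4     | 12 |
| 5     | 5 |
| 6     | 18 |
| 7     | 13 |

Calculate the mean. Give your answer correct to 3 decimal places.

Values: 1, 2, 3, 4, 5, 6, 7
Σfx = 15×1 + 6×2 + 24×3 + 12×4 + 5×5 + 18×6 + 13×7 = 371
n = Σf = 93
Mean = 371 / 93 = 3.9892

3.989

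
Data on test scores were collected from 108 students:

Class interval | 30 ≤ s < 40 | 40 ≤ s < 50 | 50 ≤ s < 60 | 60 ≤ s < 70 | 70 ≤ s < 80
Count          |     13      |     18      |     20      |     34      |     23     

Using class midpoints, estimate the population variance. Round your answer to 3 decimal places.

170.370

Midpoints: 35, 45, 55, 65, 75
n = 108, Σfm = 6300, mean = 58.3333
Σfm² = 385900
Σf(m − x̄)² = Σfm² − (Σfm)²/n = 385900 − 6300²/108 = 18400.0000
Population variance = 18400.0000 / 108 = 170.3704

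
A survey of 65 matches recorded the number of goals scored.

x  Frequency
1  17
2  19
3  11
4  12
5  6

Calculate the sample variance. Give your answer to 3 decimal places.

Values: 1, 2, 3, 4, 5
n = 65, Σfx = 166, mean = 2.5538
Σfx² = 534
Σf(x − x̄)² = Σfx² − (Σfx)²/n = 534 − 166²/65 = 110.0615
Sample variance = 110.0615 / 64 = 1.7197

1.720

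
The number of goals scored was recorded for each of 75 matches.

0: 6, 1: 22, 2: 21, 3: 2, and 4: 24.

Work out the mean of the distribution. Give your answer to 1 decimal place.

Values: 0, 1, 2, 3, 4
Σfx = 6×0 + 22×1 + 21×2 + 2×3 + 24×4 = 166
n = Σf = 75
Mean = 166 / 75 = 2.2133

2.2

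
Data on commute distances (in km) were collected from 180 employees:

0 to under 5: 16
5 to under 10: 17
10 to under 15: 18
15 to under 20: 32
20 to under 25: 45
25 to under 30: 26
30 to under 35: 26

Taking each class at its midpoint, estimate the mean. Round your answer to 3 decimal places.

Midpoints: 2.5, 7.5, 12.5, 17.5, 22.5, 27.5, 32.5
Σfm = 16×2.5 + 17×7.5 + 18×12.5 + 32×17.5 + 45×22.5 + 26×27.5 + 26×32.5 = 3525
n = Σf = 180
Mean = 3525 / 180 = 19.5833

19.583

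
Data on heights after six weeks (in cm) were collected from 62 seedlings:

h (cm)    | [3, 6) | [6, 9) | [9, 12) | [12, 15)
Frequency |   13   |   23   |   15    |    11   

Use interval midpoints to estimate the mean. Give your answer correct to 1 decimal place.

Midpoints: 4.5, 7.5, 10.5, 13.5
Σfm = 13×4.5 + 23×7.5 + 15×10.5 + 11×13.5 = 537
n = Σf = 62
Mean = 537 / 62 = 8.6613

8.7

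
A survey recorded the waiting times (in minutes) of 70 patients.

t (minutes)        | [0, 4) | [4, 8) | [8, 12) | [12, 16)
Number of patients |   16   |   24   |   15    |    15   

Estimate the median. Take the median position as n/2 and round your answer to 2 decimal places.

7.17

Cumulative frequencies: 16, 40, 55, 70
n = 70; position = n/2 = 35.
This falls in the class [4, 8): L = 4, F = 16, f = 24, h = 4.
Median ≈ 4 + ((35 − 16) / 24) × 4 = 7.1667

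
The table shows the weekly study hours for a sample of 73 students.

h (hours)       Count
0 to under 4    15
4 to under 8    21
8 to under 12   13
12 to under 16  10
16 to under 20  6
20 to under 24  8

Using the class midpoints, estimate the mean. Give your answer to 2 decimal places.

Midpoints: 2, 6, 10, 14, 18, 22
Σfm = 15×2 + 21×6 + 13×10 + 10×14 + 6×18 + 8×22 = 710
n = Σf = 73
Mean = 710 / 73 = 9.7260

9.73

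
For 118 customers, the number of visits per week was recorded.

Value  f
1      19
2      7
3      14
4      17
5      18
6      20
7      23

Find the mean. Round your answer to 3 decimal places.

4.356

Values: 1, 2, 3, 4, 5, 6, 7
Σfx = 19×1 + 7×2 + 14×3 + 17×4 + 18×5 + 20×6 + 23×7 = 514
n = Σf = 118
Mean = 514 / 118 = 4.3559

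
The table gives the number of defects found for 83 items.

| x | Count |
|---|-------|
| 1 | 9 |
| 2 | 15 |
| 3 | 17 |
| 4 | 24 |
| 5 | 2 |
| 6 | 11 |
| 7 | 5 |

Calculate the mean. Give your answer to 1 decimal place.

Values: 1, 2, 3, 4, 5, 6, 7
Σfx = 9×1 + 15×2 + 17×3 + 24×4 + 2×5 + 11×6 + 5×7 = 297
n = Σf = 83
Mean = 297 / 83 = 3.5783

3.6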